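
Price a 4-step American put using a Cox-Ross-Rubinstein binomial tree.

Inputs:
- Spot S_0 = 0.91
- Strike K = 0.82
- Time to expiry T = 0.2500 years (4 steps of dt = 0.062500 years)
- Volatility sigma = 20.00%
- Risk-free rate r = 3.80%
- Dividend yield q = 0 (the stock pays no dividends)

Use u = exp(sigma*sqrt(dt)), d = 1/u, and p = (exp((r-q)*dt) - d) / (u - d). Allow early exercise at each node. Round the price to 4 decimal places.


dt = T/N = 0.062500
u = exp(sigma*sqrt(dt)) = 1.051271; d = 1/u = 0.951229
p = (exp((r-q)*dt) - d) / (u - d) = 0.511271
Discount per step: exp(-r*dt) = 0.997628
Stock lattice S(k, i) with i counting down-moves:
  k=0: S(0,0) = 0.9100
  k=1: S(1,0) = 0.9567; S(1,1) = 0.8656
  k=2: S(2,0) = 1.0057; S(2,1) = 0.9100; S(2,2) = 0.8234
  k=3: S(3,0) = 1.0573; S(3,1) = 0.9567; S(3,2) = 0.8656; S(3,3) = 0.7832
  k=4: S(4,0) = 1.1115; S(4,1) = 1.0057; S(4,2) = 0.9100; S(4,3) = 0.8234; S(4,4) = 0.7450
Terminal payoffs V(N, i) = max(K - S_T, 0):
  V(4,0) = 0.000000; V(4,1) = 0.000000; V(4,2) = 0.000000; V(4,3) = 0.000000; V(4,4) = 0.074955
Backward induction: V(k, i) = exp(-r*dt) * [p * V(k+1, i) + (1-p) * V(k+1, i+1)]; then take max(V_cont, immediate exercise) for American.
  V(3,0) = exp(-r*dt) * [p*0.000000 + (1-p)*0.000000] = 0.000000; exercise = 0.000000; V(3,0) = max -> 0.000000
  V(3,1) = exp(-r*dt) * [p*0.000000 + (1-p)*0.000000] = 0.000000; exercise = 0.000000; V(3,1) = max -> 0.000000
  V(3,2) = exp(-r*dt) * [p*0.000000 + (1-p)*0.000000] = 0.000000; exercise = 0.000000; V(3,2) = max -> 0.000000
  V(3,3) = exp(-r*dt) * [p*0.000000 + (1-p)*0.074955] = 0.036546; exercise = 0.036756; V(3,3) = max -> 0.036756
  V(2,0) = exp(-r*dt) * [p*0.000000 + (1-p)*0.000000] = 0.000000; exercise = 0.000000; V(2,0) = max -> 0.000000
  V(2,1) = exp(-r*dt) * [p*0.000000 + (1-p)*0.000000] = 0.000000; exercise = 0.000000; V(2,1) = max -> 0.000000
  V(2,2) = exp(-r*dt) * [p*0.000000 + (1-p)*0.036756] = 0.017921; exercise = 0.000000; V(2,2) = max -> 0.017921
  V(1,0) = exp(-r*dt) * [p*0.000000 + (1-p)*0.000000] = 0.000000; exercise = 0.000000; V(1,0) = max -> 0.000000
  V(1,1) = exp(-r*dt) * [p*0.000000 + (1-p)*0.017921] = 0.008738; exercise = 0.000000; V(1,1) = max -> 0.008738
  V(0,0) = exp(-r*dt) * [p*0.000000 + (1-p)*0.008738] = 0.004260; exercise = 0.000000; V(0,0) = max -> 0.004260

Answer: Price = V(0,0) = 0.0043


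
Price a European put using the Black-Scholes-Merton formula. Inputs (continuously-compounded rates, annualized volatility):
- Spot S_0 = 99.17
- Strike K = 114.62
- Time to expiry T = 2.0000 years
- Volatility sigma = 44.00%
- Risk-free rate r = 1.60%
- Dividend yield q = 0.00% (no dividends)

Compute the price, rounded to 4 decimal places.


d1 = (ln(S/K) + (r - q + 0.5*sigma^2) * T) / (sigma * sqrt(T)) = 0.12987180
d2 = d1 - sigma * sqrt(T) = -0.49238217
exp(-rT) = 0.96850658; exp(-qT) = 1.00000000
P = K * exp(-rT) * N(-d2) - S_0 * exp(-qT) * N(-d1)
N(-d1) = 0.44833393; N(-d2) = 0.68877540
P = 114.6200 * 0.96850658 * 0.68877540 - 99.1700 * 1.00000000 * 0.44833393 = 31.9998

Answer: Price = 31.9998


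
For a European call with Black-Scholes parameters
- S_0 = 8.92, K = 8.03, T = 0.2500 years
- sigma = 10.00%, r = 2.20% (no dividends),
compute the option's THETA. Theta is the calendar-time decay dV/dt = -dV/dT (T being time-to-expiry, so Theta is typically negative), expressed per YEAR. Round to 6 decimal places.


Answer: Theta = -0.202302

Derivation:
d1 = 2.2372283727; d2 = 2.1872283727
phi(d1) = 0.0326622949; exp(-qT) = 1.0000000000; exp(-rT) = 0.9945150973
Theta = -S*exp(-qT)*phi(d1)*sigma/(2*sqrt(T)) - r*K*exp(-rT)*N(d2) + q*S*exp(-qT)*N(d1)
N(d1) = 0.9873642911; N(d2) = 0.9856370717; sqrt(T) = 0.5000000000
Term 1 = -8.9200 * 1.0000000000 * 0.0326622949 * 0.1000 / (2 * 0.5000000000) = -0.0291347671
Term 2 = -0.0220 * 8.0300 * 0.9945150973 * 0.9856370717 = -0.1731675993
Term 3 = 0 (no dividend yield, q = 0)
Theta = -0.0291347671 + (-0.1731675993) + (0.0000000000) = -0.202302


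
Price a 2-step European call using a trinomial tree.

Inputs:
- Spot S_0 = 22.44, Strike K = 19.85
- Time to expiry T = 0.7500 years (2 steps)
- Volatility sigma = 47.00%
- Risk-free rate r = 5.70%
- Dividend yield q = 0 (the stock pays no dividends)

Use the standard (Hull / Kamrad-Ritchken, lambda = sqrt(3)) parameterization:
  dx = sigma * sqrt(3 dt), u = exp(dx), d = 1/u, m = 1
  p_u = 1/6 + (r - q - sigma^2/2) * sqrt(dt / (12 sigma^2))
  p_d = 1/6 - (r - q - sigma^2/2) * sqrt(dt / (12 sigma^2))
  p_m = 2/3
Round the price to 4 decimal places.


dt = T/N = 0.375000; dx = sigma*sqrt(3*dt) = 0.498510
u = exp(dx) = 1.646267; d = 1/u = 0.607435
p_u = 0.146563, p_m = 0.666667, p_d = 0.186770
Discount per step: exp(-r*dt) = 0.978852
Stock lattice S(k, j) with j the centered position index:
  k=0: S(0,+0) = 22.4400
  k=1: S(1,-1) = 13.6308; S(1,+0) = 22.4400; S(1,+1) = 36.9422
  k=2: S(2,-2) = 8.2798; S(2,-1) = 13.6308; S(2,+0) = 22.4400; S(2,+1) = 36.9422; S(2,+2) = 60.8168
Terminal payoffs V(N, j) = max(S_T - K, 0):
  V(2,-2) = 0.000000; V(2,-1) = 0.000000; V(2,+0) = 2.590000; V(2,+1) = 17.092231; V(2,+2) = 40.966774
Backward induction: V(k, j) = exp(-r*dt) * [p_u * V(k+1, j+1) + p_m * V(k+1, j) + p_d * V(k+1, j-1)]
  V(1,-1) = exp(-r*dt) * [p_u*2.590000 + p_m*0.000000 + p_d*0.000000] = 0.371570
  V(1,+0) = exp(-r*dt) * [p_u*17.092231 + p_m*2.590000 + p_d*0.000000] = 4.142262
  V(1,+1) = exp(-r*dt) * [p_u*40.966774 + p_m*17.092231 + p_d*2.590000] = 17.504582
  V(0,+0) = exp(-r*dt) * [p_u*17.504582 + p_m*4.142262 + p_d*0.371570] = 5.282306

Answer: Price = V(0,0) = 5.2823


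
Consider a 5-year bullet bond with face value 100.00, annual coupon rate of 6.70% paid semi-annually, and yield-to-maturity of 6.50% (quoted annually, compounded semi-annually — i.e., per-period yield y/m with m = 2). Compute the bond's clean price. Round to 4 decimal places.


Answer: Price = 100.8422

Derivation:
Coupon per period c = face * coupon_rate / m = 3.350000
Periods per year m = 2; per-period yield y/m = 0.032500
Number of cashflows N = 10
Cashflows (t years, CF_t, discount factor 1/(1+y/m)^(m*t), PV):
  t = 0.5000: CF_t = 3.350000, DF = 0.968523, PV = 3.244552
  t = 1.0000: CF_t = 3.350000, DF = 0.938037, PV = 3.142423
  t = 1.5000: CF_t = 3.350000, DF = 0.908510, PV = 3.043509
  t = 2.0000: CF_t = 3.350000, DF = 0.879913, PV = 2.947709
  t = 2.5000: CF_t = 3.350000, DF = 0.852216, PV = 2.854924
  t = 3.0000: CF_t = 3.350000, DF = 0.825391, PV = 2.765059
  t = 3.5000: CF_t = 3.350000, DF = 0.799410, PV = 2.678024
  t = 4.0000: CF_t = 3.350000, DF = 0.774247, PV = 2.593727
  t = 4.5000: CF_t = 3.350000, DF = 0.749876, PV = 2.512085
  t = 5.0000: CF_t = 103.350000, DF = 0.726272, PV = 75.060228
Price P = sum_t PV_t = 100.842240


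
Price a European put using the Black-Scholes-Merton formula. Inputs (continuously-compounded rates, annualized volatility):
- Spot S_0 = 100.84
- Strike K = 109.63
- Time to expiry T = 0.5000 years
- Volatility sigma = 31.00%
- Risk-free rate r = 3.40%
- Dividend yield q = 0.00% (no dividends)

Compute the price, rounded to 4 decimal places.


d1 = (ln(S/K) + (r - q + 0.5*sigma^2) * T) / (sigma * sqrt(T)) = -0.19411658
d2 = d1 - sigma * sqrt(T) = -0.41331969
exp(-rT) = 0.98314368; exp(-qT) = 1.00000000
P = K * exp(-rT) * N(-d2) - S_0 * exp(-qT) * N(-d1)
N(-d1) = 0.57695770; N(-d2) = 0.66031380
P = 109.6300 * 0.98314368 * 0.66031380 - 100.8400 * 1.00000000 * 0.57695770 = 12.9896

Answer: Price = 12.9896


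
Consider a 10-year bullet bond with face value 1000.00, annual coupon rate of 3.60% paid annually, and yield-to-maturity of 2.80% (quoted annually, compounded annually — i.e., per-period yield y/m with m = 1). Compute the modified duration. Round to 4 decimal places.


Coupon per period c = face * coupon_rate / m = 36.000000
Periods per year m = 1; per-period yield y/m = 0.028000
Number of cashflows N = 10
Cashflows (t years, CF_t, discount factor 1/(1+y/m)^(m*t), PV):
  t = 1.0000: CF_t = 36.000000, DF = 0.972763, PV = 35.019455
  t = 2.0000: CF_t = 36.000000, DF = 0.946267, PV = 34.065618
  t = 3.0000: CF_t = 36.000000, DF = 0.920493, PV = 33.137761
  t = 4.0000: CF_t = 36.000000, DF = 0.895422, PV = 32.235176
  t = 5.0000: CF_t = 36.000000, DF = 0.871033, PV = 31.357175
  t = 6.0000: CF_t = 36.000000, DF = 0.847308, PV = 30.503088
  t = 7.0000: CF_t = 36.000000, DF = 0.824230, PV = 29.672265
  t = 8.0000: CF_t = 36.000000, DF = 0.801780, PV = 28.864071
  t = 9.0000: CF_t = 36.000000, DF = 0.779941, PV = 28.077890
  t = 10.0000: CF_t = 1036.000000, DF = 0.758698, PV = 786.010973
Price P = sum_t PV_t = 1068.943471
First compute Macaulay numerator sum_t t * PV_t:
  t * PV_t at t = 1.0000: 35.019455
  t * PV_t at t = 2.0000: 68.131236
  t * PV_t at t = 3.0000: 99.413282
  t * PV_t at t = 4.0000: 128.940703
  t * PV_t at t = 5.0000: 156.785874
  t * PV_t at t = 6.0000: 183.018530
  t * PV_t at t = 7.0000: 207.705855
  t * PV_t at t = 8.0000: 230.912568
  t * PV_t at t = 9.0000: 252.701010
  t * PV_t at t = 10.0000: 7860.109727
Macaulay duration D = 9222.738240 / 1068.943471 = 8.627901
Modified duration = D / (1 + y/m) = 8.627901 / (1 + 0.028000) = 8.392900

Answer: Modified duration = 8.3929


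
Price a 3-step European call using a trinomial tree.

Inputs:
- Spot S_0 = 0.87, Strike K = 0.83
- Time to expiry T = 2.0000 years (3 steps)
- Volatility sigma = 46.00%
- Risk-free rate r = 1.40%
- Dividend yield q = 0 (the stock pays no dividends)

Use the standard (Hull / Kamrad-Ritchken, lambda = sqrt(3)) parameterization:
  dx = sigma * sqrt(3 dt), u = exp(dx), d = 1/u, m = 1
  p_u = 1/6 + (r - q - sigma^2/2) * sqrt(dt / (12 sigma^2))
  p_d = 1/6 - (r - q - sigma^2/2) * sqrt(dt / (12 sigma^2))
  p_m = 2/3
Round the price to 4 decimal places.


Answer: Price = V(0,0) = 0.2275

Derivation:
dt = T/N = 0.666667; dx = sigma*sqrt(3*dt) = 0.650538
u = exp(dx) = 1.916572; d = 1/u = 0.521765
p_u = 0.119629, p_m = 0.666667, p_d = 0.213705
Discount per step: exp(-r*dt) = 0.990710
Stock lattice S(k, j) with j the centered position index:
  k=0: S(0,+0) = 0.8700
  k=1: S(1,-1) = 0.4539; S(1,+0) = 0.8700; S(1,+1) = 1.6674
  k=2: S(2,-2) = 0.2368; S(2,-1) = 0.4539; S(2,+0) = 0.8700; S(2,+1) = 1.6674; S(2,+2) = 3.1957
  k=3: S(3,-3) = 0.1236; S(3,-2) = 0.2368; S(3,-1) = 0.4539; S(3,+0) = 0.8700; S(3,+1) = 1.6674; S(3,+2) = 3.1957; S(3,+3) = 6.1248
Terminal payoffs V(N, j) = max(S_T - K, 0):
  V(3,-3) = 0.000000; V(3,-2) = 0.000000; V(3,-1) = 0.000000; V(3,+0) = 0.040000; V(3,+1) = 0.837418; V(3,+2) = 2.365726; V(3,+3) = 5.294840
Backward induction: V(k, j) = exp(-r*dt) * [p_u * V(k+1, j+1) + p_m * V(k+1, j) + p_d * V(k+1, j-1)]
  V(2,-2) = exp(-r*dt) * [p_u*0.000000 + p_m*0.000000 + p_d*0.000000] = 0.000000
  V(2,-1) = exp(-r*dt) * [p_u*0.040000 + p_m*0.000000 + p_d*0.000000] = 0.004741
  V(2,+0) = exp(-r*dt) * [p_u*0.837418 + p_m*0.040000 + p_d*0.000000] = 0.125667
  V(2,+1) = exp(-r*dt) * [p_u*2.365726 + p_m*0.837418 + p_d*0.040000] = 0.841941
  V(2,+2) = exp(-r*dt) * [p_u*5.294840 + p_m*2.365726 + p_d*0.837418] = 2.367327
  V(1,-1) = exp(-r*dt) * [p_u*0.125667 + p_m*0.004741 + p_d*0.000000] = 0.018025
  V(1,+0) = exp(-r*dt) * [p_u*0.841941 + p_m*0.125667 + p_d*0.004741] = 0.183788
  V(1,+1) = exp(-r*dt) * [p_u*2.367327 + p_m*0.841941 + p_d*0.125667] = 0.863255
  V(0,+0) = exp(-r*dt) * [p_u*0.863255 + p_m*0.183788 + p_d*0.018025] = 0.227514


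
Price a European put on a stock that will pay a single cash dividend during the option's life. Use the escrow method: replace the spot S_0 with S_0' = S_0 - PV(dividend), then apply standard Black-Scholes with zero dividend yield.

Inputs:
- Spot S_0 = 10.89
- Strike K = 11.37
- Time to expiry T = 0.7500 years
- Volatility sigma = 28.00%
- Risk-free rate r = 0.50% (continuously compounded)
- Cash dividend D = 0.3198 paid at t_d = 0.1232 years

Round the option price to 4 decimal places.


Answer: Price = 1.4776

Derivation:
PV(D) = D * exp(-r * t_d) = 0.3198 * 0.99938419 = 0.31960306
S_0' = S_0 - PV(D) = 10.8900 - 0.31960306 = 10.57039694
d1 = (ln(S_0'/K) + (r + sigma^2/2)*T) / (sigma*sqrt(T)) = -0.16401266
d2 = d1 - sigma*sqrt(T) = -0.40649977
exp(-rT) = 0.99625702
N(-d1) = 0.56513941; N(-d2) = 0.65781229
P = K * exp(-rT) * N(-d2) - S_0' * N(-d1) = 11.3700 * 0.99625702 * 0.65781229 - 10.57039694 * 0.56513941 = 1.4776


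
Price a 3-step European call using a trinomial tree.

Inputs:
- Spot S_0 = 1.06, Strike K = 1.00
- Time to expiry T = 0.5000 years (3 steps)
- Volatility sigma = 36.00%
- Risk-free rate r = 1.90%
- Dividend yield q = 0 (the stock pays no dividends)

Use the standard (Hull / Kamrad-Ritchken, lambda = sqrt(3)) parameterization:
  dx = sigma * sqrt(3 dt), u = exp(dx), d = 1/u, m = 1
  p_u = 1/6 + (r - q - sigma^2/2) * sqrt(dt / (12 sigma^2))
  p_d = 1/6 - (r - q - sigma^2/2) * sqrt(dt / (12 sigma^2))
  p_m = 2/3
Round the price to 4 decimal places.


Answer: Price = V(0,0) = 0.1415

Derivation:
dt = T/N = 0.166667; dx = sigma*sqrt(3*dt) = 0.254558
u = exp(dx) = 1.289892; d = 1/u = 0.775259
p_u = 0.151673, p_m = 0.666667, p_d = 0.181660
Discount per step: exp(-r*dt) = 0.996838
Stock lattice S(k, j) with j the centered position index:
  k=0: S(0,+0) = 1.0600
  k=1: S(1,-1) = 0.8218; S(1,+0) = 1.0600; S(1,+1) = 1.3673
  k=2: S(2,-2) = 0.6371; S(2,-1) = 0.8218; S(2,+0) = 1.0600; S(2,+1) = 1.3673; S(2,+2) = 1.7637
  k=3: S(3,-3) = 0.4939; S(3,-2) = 0.6371; S(3,-1) = 0.8218; S(3,+0) = 1.0600; S(3,+1) = 1.3673; S(3,+2) = 1.7637; S(3,+3) = 2.2749
Terminal payoffs V(N, j) = max(S_T - K, 0):
  V(3,-3) = 0.000000; V(3,-2) = 0.000000; V(3,-1) = 0.000000; V(3,+0) = 0.060000; V(3,+1) = 0.367285; V(3,+2) = 0.763650; V(3,+3) = 1.274919
Backward induction: V(k, j) = exp(-r*dt) * [p_u * V(k+1, j+1) + p_m * V(k+1, j) + p_d * V(k+1, j-1)]
  V(2,-2) = exp(-r*dt) * [p_u*0.000000 + p_m*0.000000 + p_d*0.000000] = 0.000000
  V(2,-1) = exp(-r*dt) * [p_u*0.060000 + p_m*0.000000 + p_d*0.000000] = 0.009072
  V(2,+0) = exp(-r*dt) * [p_u*0.367285 + p_m*0.060000 + p_d*0.000000] = 0.095405
  V(2,+1) = exp(-r*dt) * [p_u*0.763650 + p_m*0.367285 + p_d*0.060000] = 0.370407
  V(2,+2) = exp(-r*dt) * [p_u*1.274919 + p_m*0.763650 + p_d*0.367285] = 0.766761
  V(1,-1) = exp(-r*dt) * [p_u*0.095405 + p_m*0.009072 + p_d*0.000000] = 0.020453
  V(1,+0) = exp(-r*dt) * [p_u*0.370407 + p_m*0.095405 + p_d*0.009072] = 0.121048
  V(1,+1) = exp(-r*dt) * [p_u*0.766761 + p_m*0.370407 + p_d*0.095405] = 0.379363
  V(0,+0) = exp(-r*dt) * [p_u*0.379363 + p_m*0.121048 + p_d*0.020453] = 0.141505


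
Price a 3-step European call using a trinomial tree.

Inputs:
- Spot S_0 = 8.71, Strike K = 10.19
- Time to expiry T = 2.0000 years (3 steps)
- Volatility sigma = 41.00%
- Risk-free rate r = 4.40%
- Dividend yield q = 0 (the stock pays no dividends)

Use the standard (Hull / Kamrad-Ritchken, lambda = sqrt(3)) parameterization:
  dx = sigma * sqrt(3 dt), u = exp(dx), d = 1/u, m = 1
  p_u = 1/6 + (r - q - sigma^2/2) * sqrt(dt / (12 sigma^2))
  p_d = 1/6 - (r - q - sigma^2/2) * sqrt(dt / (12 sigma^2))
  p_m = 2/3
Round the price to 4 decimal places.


dt = T/N = 0.666667; dx = sigma*sqrt(3*dt) = 0.579828
u = exp(dx) = 1.785730; d = 1/u = 0.559995
p_u = 0.143643, p_m = 0.666667, p_d = 0.189691
Discount per step: exp(-r*dt) = 0.971093
Stock lattice S(k, j) with j the centered position index:
  k=0: S(0,+0) = 8.7100
  k=1: S(1,-1) = 4.8776; S(1,+0) = 8.7100; S(1,+1) = 15.5537
  k=2: S(2,-2) = 2.7314; S(2,-1) = 4.8776; S(2,+0) = 8.7100; S(2,+1) = 15.5537; S(2,+2) = 27.7747
  k=3: S(3,-3) = 1.5296; S(3,-2) = 2.7314; S(3,-1) = 4.8776; S(3,+0) = 8.7100; S(3,+1) = 15.5537; S(3,+2) = 27.7747; S(3,+3) = 49.5982
Terminal payoffs V(N, j) = max(S_T - K, 0):
  V(3,-3) = 0.000000; V(3,-2) = 0.000000; V(3,-1) = 0.000000; V(3,+0) = 0.000000; V(3,+1) = 5.363712; V(3,+2) = 17.584738; V(3,+3) = 39.408197
Backward induction: V(k, j) = exp(-r*dt) * [p_u * V(k+1, j+1) + p_m * V(k+1, j) + p_d * V(k+1, j-1)]
  V(2,-2) = exp(-r*dt) * [p_u*0.000000 + p_m*0.000000 + p_d*0.000000] = 0.000000
  V(2,-1) = exp(-r*dt) * [p_u*0.000000 + p_m*0.000000 + p_d*0.000000] = 0.000000
  V(2,+0) = exp(-r*dt) * [p_u*5.363712 + p_m*0.000000 + p_d*0.000000] = 0.748186
  V(2,+1) = exp(-r*dt) * [p_u*17.584738 + p_m*5.363712 + p_d*0.000000] = 5.925341
  V(2,+2) = exp(-r*dt) * [p_u*39.408197 + p_m*17.584738 + p_d*5.363712] = 17.869369
  V(1,-1) = exp(-r*dt) * [p_u*0.748186 + p_m*0.000000 + p_d*0.000000] = 0.104365
  V(1,+0) = exp(-r*dt) * [p_u*5.925341 + p_m*0.748186 + p_d*0.000000] = 1.310899
  V(1,+1) = exp(-r*dt) * [p_u*17.869369 + p_m*5.925341 + p_d*0.748186] = 6.466461
  V(0,+0) = exp(-r*dt) * [p_u*6.466461 + p_m*1.310899 + p_d*0.104365] = 1.769903

Answer: Price = V(0,0) = 1.7699


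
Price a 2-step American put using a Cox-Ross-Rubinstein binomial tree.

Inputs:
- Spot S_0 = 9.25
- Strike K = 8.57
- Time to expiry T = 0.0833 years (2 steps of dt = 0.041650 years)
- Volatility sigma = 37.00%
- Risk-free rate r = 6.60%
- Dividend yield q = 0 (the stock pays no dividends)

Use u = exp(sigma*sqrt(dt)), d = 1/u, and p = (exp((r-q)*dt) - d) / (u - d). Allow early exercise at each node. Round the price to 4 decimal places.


Answer: Price = V(0,0) = 0.1537

Derivation:
dt = T/N = 0.041650
u = exp(sigma*sqrt(dt)) = 1.078435; d = 1/u = 0.927270
p = (exp((r-q)*dt) - d) / (u - d) = 0.499341
Discount per step: exp(-r*dt) = 0.997255
Stock lattice S(k, i) with i counting down-moves:
  k=0: S(0,0) = 9.2500
  k=1: S(1,0) = 9.9755; S(1,1) = 8.5772
  k=2: S(2,0) = 10.7580; S(2,1) = 9.2500; S(2,2) = 7.9534
Terminal payoffs V(N, i) = max(K - S_T, 0):
  V(2,0) = 0.000000; V(2,1) = 0.000000; V(2,2) = 0.616581
Backward induction: V(k, i) = exp(-r*dt) * [p * V(k+1, i) + (1-p) * V(k+1, i+1)]; then take max(V_cont, immediate exercise) for American.
  V(1,0) = exp(-r*dt) * [p*0.000000 + (1-p)*0.000000] = 0.000000; exercise = 0.000000; V(1,0) = max -> 0.000000
  V(1,1) = exp(-r*dt) * [p*0.000000 + (1-p)*0.616581] = 0.307849; exercise = 0.000000; V(1,1) = max -> 0.307849
  V(0,0) = exp(-r*dt) * [p*0.000000 + (1-p)*0.307849] = 0.153704; exercise = 0.000000; V(0,0) = max -> 0.153704


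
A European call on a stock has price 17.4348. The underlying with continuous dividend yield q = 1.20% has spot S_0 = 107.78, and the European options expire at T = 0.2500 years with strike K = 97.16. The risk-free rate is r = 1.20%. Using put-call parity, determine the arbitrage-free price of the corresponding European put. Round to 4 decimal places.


Answer: Put price = 6.8466

Derivation:
Put-call parity: C - P = S_0 * exp(-qT) - K * exp(-rT).
S_0 * exp(-qT) = 107.7800 * 0.99700450 = 107.45714453
K * exp(-rT) = 97.1600 * 0.99700450 = 96.86895678
P = C - S*exp(-qT) + K*exp(-rT)
P = 17.4348 - 107.45714453 + 96.86895678 = 6.8466


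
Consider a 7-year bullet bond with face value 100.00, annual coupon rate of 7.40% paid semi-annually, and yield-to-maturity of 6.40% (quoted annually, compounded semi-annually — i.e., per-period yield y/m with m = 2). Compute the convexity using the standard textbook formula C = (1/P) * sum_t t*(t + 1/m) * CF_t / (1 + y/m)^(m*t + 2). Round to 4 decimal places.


Coupon per period c = face * coupon_rate / m = 3.700000
Periods per year m = 2; per-period yield y/m = 0.032000
Number of cashflows N = 14
Cashflows (t years, CF_t, discount factor 1/(1+y/m)^(m*t), PV):
  t = 0.5000: CF_t = 3.700000, DF = 0.968992, PV = 3.585271
  t = 1.0000: CF_t = 3.700000, DF = 0.938946, PV = 3.474100
  t = 1.5000: CF_t = 3.700000, DF = 0.909831, PV = 3.366376
  t = 2.0000: CF_t = 3.700000, DF = 0.881620, PV = 3.261992
  t = 2.5000: CF_t = 3.700000, DF = 0.854283, PV = 3.160845
  t = 3.0000: CF_t = 3.700000, DF = 0.827793, PV = 3.062835
  t = 3.5000: CF_t = 3.700000, DF = 0.802125, PV = 2.967863
  t = 4.0000: CF_t = 3.700000, DF = 0.777253, PV = 2.875836
  t = 4.5000: CF_t = 3.700000, DF = 0.753152, PV = 2.786663
  t = 5.0000: CF_t = 3.700000, DF = 0.729799, PV = 2.700255
  t = 5.5000: CF_t = 3.700000, DF = 0.707169, PV = 2.616526
  t = 6.0000: CF_t = 3.700000, DF = 0.685241, PV = 2.535393
  t = 6.5000: CF_t = 3.700000, DF = 0.663994, PV = 2.456777
  t = 7.0000: CF_t = 103.700000, DF = 0.643405, PV = 66.721069
Price P = sum_t PV_t = 105.571801
Convexity numerator sum_t t*(t + 1/m) * CF_t / (1+y/m)^(m*t + 2):
  t = 0.5000: term = 1.683188
  t = 1.0000: term = 4.892988
  t = 1.5000: term = 9.482536
  t = 2.0000: term = 15.314173
  t = 2.5000: term = 22.258972
  t = 3.0000: term = 30.196280
  t = 3.5000: term = 39.013282
  t = 4.0000: term = 48.604587
  t = 4.5000: term = 58.871835
  t = 5.0000: term = 69.723319
  t = 5.5000: term = 81.073626
  t = 6.0000: term = 92.843300
  t = 6.5000: term = 104.958511
  t = 7.0000: term = 3288.992651
Convexity = (1/P) * sum = 3867.909249 / 105.571801 = 36.637712

Answer: Convexity = 36.6377


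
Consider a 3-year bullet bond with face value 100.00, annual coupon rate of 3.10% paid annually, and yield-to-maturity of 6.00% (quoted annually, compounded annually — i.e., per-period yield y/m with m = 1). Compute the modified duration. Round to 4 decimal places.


Answer: Modified duration = 2.7422

Derivation:
Coupon per period c = face * coupon_rate / m = 3.100000
Periods per year m = 1; per-period yield y/m = 0.060000
Number of cashflows N = 3
Cashflows (t years, CF_t, discount factor 1/(1+y/m)^(m*t), PV):
  t = 1.0000: CF_t = 3.100000, DF = 0.943396, PV = 2.924528
  t = 2.0000: CF_t = 3.100000, DF = 0.889996, PV = 2.758989
  t = 3.0000: CF_t = 103.100000, DF = 0.839619, PV = 86.564748
Price P = sum_t PV_t = 92.248265
First compute Macaulay numerator sum_t t * PV_t:
  t * PV_t at t = 1.0000: 2.924528
  t * PV_t at t = 2.0000: 5.517978
  t * PV_t at t = 3.0000: 259.694244
Macaulay duration D = 268.136750 / 92.248265 = 2.906686
Modified duration = D / (1 + y/m) = 2.906686 / (1 + 0.060000) = 2.742157


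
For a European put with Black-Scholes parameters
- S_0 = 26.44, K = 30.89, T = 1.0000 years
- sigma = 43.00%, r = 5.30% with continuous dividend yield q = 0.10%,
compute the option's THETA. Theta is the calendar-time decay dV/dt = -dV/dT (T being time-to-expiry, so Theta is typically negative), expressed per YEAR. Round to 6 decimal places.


d1 = -0.0258243999; d2 = -0.4558243999
phi(d1) = 0.3988092753; exp(-qT) = 0.9990004998; exp(-rT) = 0.9483800125
Theta = -S*exp(-qT)*phi(d1)*sigma/(2*sqrt(T)) + r*K*exp(-rT)*N(-d2) - q*S*exp(-qT)*N(-d1)
N(-d1) = 0.5103013000; N(-d2) = 0.6757418716; sqrt(T) = 1.0000000000
Term 1 = -26.4400 * 0.9990004998 * 0.3988092753 * 0.4300 / (2 * 1.0000000000) = -2.2648052682
Term 2 = 0.0530 * 30.8900 * 0.9483800125 * 0.6757418716 = 1.0491969048
Term 3 = -0.0010 * 26.4400 * 0.9990004998 * 0.5103013000 = -0.0134788807
Theta = -2.2648052682 + (1.0491969048) + (-0.0134788807) = -1.229087

Answer: Theta = -1.229087


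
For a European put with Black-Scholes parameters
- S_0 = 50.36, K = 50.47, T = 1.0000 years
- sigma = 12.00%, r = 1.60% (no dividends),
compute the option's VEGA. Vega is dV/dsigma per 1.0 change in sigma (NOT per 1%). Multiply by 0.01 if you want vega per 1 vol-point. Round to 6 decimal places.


d1 = 0.1751509069; d2 = 0.0551509069
phi(d1) = 0.3928696297; exp(-qT) = 1.0000000000; exp(-rT) = 0.9841273201
Vega = S * exp(-qT) * phi(d1) * sqrt(T) = 50.3600 * 1.0000000000 * 0.3928696297 * 1.0000000000 = 19.784915

Answer: Vega = 19.784915


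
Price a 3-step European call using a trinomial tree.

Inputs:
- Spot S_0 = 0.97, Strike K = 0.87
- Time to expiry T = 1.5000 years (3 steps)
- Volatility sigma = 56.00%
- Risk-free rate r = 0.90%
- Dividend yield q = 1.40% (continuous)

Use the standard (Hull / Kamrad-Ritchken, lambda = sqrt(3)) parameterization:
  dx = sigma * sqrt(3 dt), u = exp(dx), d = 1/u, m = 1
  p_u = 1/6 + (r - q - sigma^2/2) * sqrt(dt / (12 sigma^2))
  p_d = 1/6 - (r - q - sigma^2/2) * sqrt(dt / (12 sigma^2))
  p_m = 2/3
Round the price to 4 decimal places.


dt = T/N = 0.500000; dx = sigma*sqrt(3*dt) = 0.685857
u = exp(dx) = 1.985473; d = 1/u = 0.503658
p_u = 0.107689, p_m = 0.666667, p_d = 0.225644
Discount per step: exp(-r*dt) = 0.995510
Stock lattice S(k, j) with j the centered position index:
  k=0: S(0,+0) = 0.9700
  k=1: S(1,-1) = 0.4885; S(1,+0) = 0.9700; S(1,+1) = 1.9259
  k=2: S(2,-2) = 0.2461; S(2,-1) = 0.4885; S(2,+0) = 0.9700; S(2,+1) = 1.9259; S(2,+2) = 3.8238
  k=3: S(3,-3) = 0.1239; S(3,-2) = 0.2461; S(3,-1) = 0.4885; S(3,+0) = 0.9700; S(3,+1) = 1.9259; S(3,+2) = 3.8238; S(3,+3) = 7.5921
Terminal payoffs V(N, j) = max(S_T - K, 0):
  V(3,-3) = 0.000000; V(3,-2) = 0.000000; V(3,-1) = 0.000000; V(3,+0) = 0.100000; V(3,+1) = 1.055909; V(3,+2) = 2.953840; V(3,+3) = 6.722130
Backward induction: V(k, j) = exp(-r*dt) * [p_u * V(k+1, j+1) + p_m * V(k+1, j) + p_d * V(k+1, j-1)]
  V(2,-2) = exp(-r*dt) * [p_u*0.000000 + p_m*0.000000 + p_d*0.000000] = 0.000000
  V(2,-1) = exp(-r*dt) * [p_u*0.100000 + p_m*0.000000 + p_d*0.000000] = 0.010721
  V(2,+0) = exp(-r*dt) * [p_u*1.055909 + p_m*0.100000 + p_d*0.000000] = 0.179567
  V(2,+1) = exp(-r*dt) * [p_u*2.953840 + p_m*1.055909 + p_d*0.100000] = 1.039911
  V(2,+2) = exp(-r*dt) * [p_u*6.722130 + p_m*2.953840 + p_d*1.055909] = 2.918226
  V(1,-1) = exp(-r*dt) * [p_u*0.179567 + p_m*0.010721 + p_d*0.000000] = 0.026366
  V(1,+0) = exp(-r*dt) * [p_u*1.039911 + p_m*0.179567 + p_d*0.010721] = 0.233066
  V(1,+1) = exp(-r*dt) * [p_u*2.918226 + p_m*1.039911 + p_d*0.179567] = 1.043348
  V(0,+0) = exp(-r*dt) * [p_u*1.043348 + p_m*0.233066 + p_d*0.026366] = 0.272456

Answer: Price = V(0,0) = 0.2725


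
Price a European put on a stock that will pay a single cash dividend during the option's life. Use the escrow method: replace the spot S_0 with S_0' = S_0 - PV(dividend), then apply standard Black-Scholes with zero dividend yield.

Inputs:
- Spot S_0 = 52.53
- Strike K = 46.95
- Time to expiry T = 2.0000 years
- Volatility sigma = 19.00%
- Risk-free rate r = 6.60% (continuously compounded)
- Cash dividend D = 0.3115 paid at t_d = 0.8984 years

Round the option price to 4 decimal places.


PV(D) = D * exp(-r * t_d) = 0.3115 * 0.94242928 = 0.29356672
S_0' = S_0 - PV(D) = 52.5300 - 0.29356672 = 52.23643328
d1 = (ln(S_0'/K) + (r + sigma^2/2)*T) / (sigma*sqrt(T)) = 1.02268854
d2 = d1 - sigma*sqrt(T) = 0.75398797
exp(-rT) = 0.87634100
N(-d1) = 0.15322757; N(-d2) = 0.22542822
P = K * exp(-rT) * N(-d2) - S_0' * N(-d1) = 46.9500 * 0.87634100 * 0.22542822 - 52.23643328 * 0.15322757 = 1.2710

Answer: Price = 1.2710


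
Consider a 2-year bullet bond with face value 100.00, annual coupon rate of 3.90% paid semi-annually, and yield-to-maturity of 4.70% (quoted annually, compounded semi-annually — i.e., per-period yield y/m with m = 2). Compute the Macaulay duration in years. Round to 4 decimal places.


Answer: Macaulay duration = 1.9428 years

Derivation:
Coupon per period c = face * coupon_rate / m = 1.950000
Periods per year m = 2; per-period yield y/m = 0.023500
Number of cashflows N = 4
Cashflows (t years, CF_t, discount factor 1/(1+y/m)^(m*t), PV):
  t = 0.5000: CF_t = 1.950000, DF = 0.977040, PV = 1.905227
  t = 1.0000: CF_t = 1.950000, DF = 0.954606, PV = 1.861482
  t = 1.5000: CF_t = 1.950000, DF = 0.932688, PV = 1.818742
  t = 2.0000: CF_t = 101.950000, DF = 0.911273, PV = 92.904306
Price P = sum_t PV_t = 98.489757
Macaulay numerator sum_t t * PV_t:
  t * PV_t at t = 0.5000: 0.952614
  t * PV_t at t = 1.0000: 1.861482
  t * PV_t at t = 1.5000: 2.728113
  t * PV_t at t = 2.0000: 185.808611
Macaulay duration D = (sum_t t * PV_t) / P = 191.350820 / 98.489757 = 1.942850


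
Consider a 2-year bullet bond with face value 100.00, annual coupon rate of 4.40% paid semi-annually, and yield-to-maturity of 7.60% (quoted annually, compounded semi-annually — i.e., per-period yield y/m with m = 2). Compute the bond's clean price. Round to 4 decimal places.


Coupon per period c = face * coupon_rate / m = 2.200000
Periods per year m = 2; per-period yield y/m = 0.038000
Number of cashflows N = 4
Cashflows (t years, CF_t, discount factor 1/(1+y/m)^(m*t), PV):
  t = 0.5000: CF_t = 2.200000, DF = 0.963391, PV = 2.119461
  t = 1.0000: CF_t = 2.200000, DF = 0.928122, PV = 2.041869
  t = 1.5000: CF_t = 2.200000, DF = 0.894145, PV = 1.967119
  t = 2.0000: CF_t = 102.200000, DF = 0.861411, PV = 88.036239
Price P = sum_t PV_t = 94.164688

Answer: Price = 94.1647


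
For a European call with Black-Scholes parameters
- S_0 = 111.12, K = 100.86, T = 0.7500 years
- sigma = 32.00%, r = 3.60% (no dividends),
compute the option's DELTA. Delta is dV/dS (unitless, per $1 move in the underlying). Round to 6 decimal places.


d1 = 0.5855677021; d2 = 0.3084395728
phi(d1) = 0.3360876466; exp(-qT) = 1.0000000000; exp(-rT) = 0.9733612415
N(d1) = 0.7209169710
Delta = exp(-qT) * N(d1) = 1.0000000000 * 0.7209169710 = 0.720917

Answer: Delta = 0.720917


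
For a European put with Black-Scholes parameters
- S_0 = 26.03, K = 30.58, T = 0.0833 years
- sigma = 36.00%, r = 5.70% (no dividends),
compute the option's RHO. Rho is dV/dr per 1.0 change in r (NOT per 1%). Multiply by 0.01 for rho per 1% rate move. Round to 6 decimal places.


Answer: Rho = -2.383718

Derivation:
d1 = -1.4528128544; d2 = -1.5567151162
phi(d1) = 0.1388624883; exp(-qT) = 1.0000000000; exp(-rT) = 0.9952631544
N(-d2) = 0.9402309309
Rho = -K*T*exp(-rT)*N(-d2) = -30.5800 * 0.0833 * 0.9952631544 * 0.9402309309 = -2.383718


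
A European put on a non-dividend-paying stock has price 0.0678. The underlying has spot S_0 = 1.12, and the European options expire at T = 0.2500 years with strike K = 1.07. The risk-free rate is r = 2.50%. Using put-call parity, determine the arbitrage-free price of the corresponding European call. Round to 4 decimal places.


Answer: Call price = 0.1245

Derivation:
Put-call parity: C - P = S_0 * exp(-qT) - K * exp(-rT).
S_0 * exp(-qT) = 1.1200 * 1.00000000 = 1.12000000
K * exp(-rT) = 1.0700 * 0.99376949 = 1.06333335
C = P + S*exp(-qT) - K*exp(-rT)
C = 0.0678 + 1.12000000 - 1.06333335 = 0.1245


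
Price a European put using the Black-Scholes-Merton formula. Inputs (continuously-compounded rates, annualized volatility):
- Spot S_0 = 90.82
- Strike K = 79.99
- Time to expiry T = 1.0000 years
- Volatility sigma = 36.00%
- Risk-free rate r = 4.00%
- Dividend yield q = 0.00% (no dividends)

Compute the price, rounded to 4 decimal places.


Answer: Price = 6.2410

Derivation:
d1 = (ln(S/K) + (r - q + 0.5*sigma^2) * T) / (sigma * sqrt(T)) = 0.64382750
d2 = d1 - sigma * sqrt(T) = 0.28382750
exp(-rT) = 0.96078944; exp(-qT) = 1.00000000
P = K * exp(-rT) * N(-d2) - S_0 * exp(-qT) * N(-d1)
N(-d1) = 0.25984365; N(-d2) = 0.38827129
P = 79.9900 * 0.96078944 * 0.38827129 - 90.8200 * 1.00000000 * 0.25984365 = 6.2410


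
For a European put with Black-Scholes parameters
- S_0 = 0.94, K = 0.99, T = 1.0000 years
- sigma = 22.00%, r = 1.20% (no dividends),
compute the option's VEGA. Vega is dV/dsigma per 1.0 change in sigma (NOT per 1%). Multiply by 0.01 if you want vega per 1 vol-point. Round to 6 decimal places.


Answer: Vega = 0.374061

Derivation:
d1 = -0.0710230357; d2 = -0.2910230357
phi(d1) = 0.3979373616; exp(-qT) = 1.0000000000; exp(-rT) = 0.9880717129
Vega = S * exp(-qT) * phi(d1) * sqrt(T) = 0.9400 * 1.0000000000 * 0.3979373616 * 1.0000000000 = 0.374061


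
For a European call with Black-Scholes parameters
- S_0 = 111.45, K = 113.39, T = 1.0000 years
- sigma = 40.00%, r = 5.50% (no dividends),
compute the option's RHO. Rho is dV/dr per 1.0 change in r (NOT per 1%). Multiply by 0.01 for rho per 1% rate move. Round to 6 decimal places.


d1 = 0.2943571396; d2 = -0.1056428604
phi(d1) = 0.3820279154; exp(-qT) = 1.0000000000; exp(-rT) = 0.9464851480
N(d2) = 0.4579328587
Rho = K*T*exp(-rT)*N(d2) = 113.3900 * 1.0000 * 0.9464851480 * 0.4579328587 = 49.146248

Answer: Rho = 49.146248


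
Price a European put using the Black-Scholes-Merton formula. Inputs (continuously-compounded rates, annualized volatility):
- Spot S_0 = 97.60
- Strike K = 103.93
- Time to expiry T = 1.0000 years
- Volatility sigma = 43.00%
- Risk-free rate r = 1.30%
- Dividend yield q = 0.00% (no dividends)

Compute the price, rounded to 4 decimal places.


Answer: Price = 19.6456

Derivation:
d1 = (ln(S/K) + (r - q + 0.5*sigma^2) * T) / (sigma * sqrt(T)) = 0.09909279
d2 = d1 - sigma * sqrt(T) = -0.33090721
exp(-rT) = 0.98708414; exp(-qT) = 1.00000000
P = K * exp(-rT) * N(-d2) - S_0 * exp(-qT) * N(-d1)
N(-d1) = 0.46053230; N(-d2) = 0.62964271
P = 103.9300 * 0.98708414 * 0.62964271 - 97.6000 * 1.00000000 * 0.46053230 = 19.6456


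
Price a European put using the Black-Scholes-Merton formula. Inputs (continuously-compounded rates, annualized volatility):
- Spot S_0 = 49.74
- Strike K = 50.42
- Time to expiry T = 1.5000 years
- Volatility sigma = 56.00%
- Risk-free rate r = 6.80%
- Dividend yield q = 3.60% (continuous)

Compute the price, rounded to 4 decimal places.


Answer: Price = 11.6498

Derivation:
d1 = (ln(S/K) + (r - q + 0.5*sigma^2) * T) / (sigma * sqrt(T)) = 0.39311615
d2 = d1 - sigma * sqrt(T) = -0.29274097
exp(-rT) = 0.90302955; exp(-qT) = 0.94743211
P = K * exp(-rT) * N(-d2) - S_0 * exp(-qT) * N(-d1)
N(-d1) = 0.34711685; N(-d2) = 0.61513993
P = 50.4200 * 0.90302955 * 0.61513993 - 49.7400 * 0.94743211 * 0.34711685 = 11.6498


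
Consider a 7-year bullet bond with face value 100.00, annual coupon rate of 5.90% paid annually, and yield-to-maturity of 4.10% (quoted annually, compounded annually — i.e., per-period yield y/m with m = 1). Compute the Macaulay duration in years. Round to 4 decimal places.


Coupon per period c = face * coupon_rate / m = 5.900000
Periods per year m = 1; per-period yield y/m = 0.041000
Number of cashflows N = 7
Cashflows (t years, CF_t, discount factor 1/(1+y/m)^(m*t), PV):
  t = 1.0000: CF_t = 5.900000, DF = 0.960615, PV = 5.667627
  t = 2.0000: CF_t = 5.900000, DF = 0.922781, PV = 5.444407
  t = 3.0000: CF_t = 5.900000, DF = 0.886437, PV = 5.229978
  t = 4.0000: CF_t = 5.900000, DF = 0.851524, PV = 5.023994
  t = 5.0000: CF_t = 5.900000, DF = 0.817987, PV = 4.826123
  t = 6.0000: CF_t = 5.900000, DF = 0.785770, PV = 4.636045
  t = 7.0000: CF_t = 105.900000, DF = 0.754823, PV = 79.935713
Price P = sum_t PV_t = 110.763886
Macaulay numerator sum_t t * PV_t:
  t * PV_t at t = 1.0000: 5.667627
  t * PV_t at t = 2.0000: 10.888813
  t * PV_t at t = 3.0000: 15.689933
  t * PV_t at t = 4.0000: 20.095975
  t * PV_t at t = 5.0000: 24.130614
  t * PV_t at t = 6.0000: 27.816269
  t * PV_t at t = 7.0000: 559.549992
Macaulay duration D = (sum_t t * PV_t) / P = 663.839223 / 110.763886 = 5.993282

Answer: Macaulay duration = 5.9933 years


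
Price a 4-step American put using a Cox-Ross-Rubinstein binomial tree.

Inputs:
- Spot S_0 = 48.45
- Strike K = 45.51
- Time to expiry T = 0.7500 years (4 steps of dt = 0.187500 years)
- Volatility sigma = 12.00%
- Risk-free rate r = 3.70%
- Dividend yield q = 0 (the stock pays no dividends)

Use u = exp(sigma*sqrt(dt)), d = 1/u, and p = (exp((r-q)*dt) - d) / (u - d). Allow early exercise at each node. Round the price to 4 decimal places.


Answer: Price = V(0,0) = 0.6165

Derivation:
dt = T/N = 0.187500
u = exp(sigma*sqrt(dt)) = 1.053335; d = 1/u = 0.949365
p = (exp((r-q)*dt) - d) / (u - d) = 0.553971
Discount per step: exp(-r*dt) = 0.993087
Stock lattice S(k, i) with i counting down-moves:
  k=0: S(0,0) = 48.4500
  k=1: S(1,0) = 51.0341; S(1,1) = 45.9968
  k=2: S(2,0) = 53.7560; S(2,1) = 48.4500; S(2,2) = 43.6677
  k=3: S(3,0) = 56.6231; S(3,1) = 51.0341; S(3,2) = 45.9968; S(3,3) = 41.4566
  k=4: S(4,0) = 59.6431; S(4,1) = 53.7560; S(4,2) = 48.4500; S(4,3) = 43.6677; S(4,4) = 39.3575
Terminal payoffs V(N, i) = max(K - S_T, 0):
  V(4,0) = 0.000000; V(4,1) = 0.000000; V(4,2) = 0.000000; V(4,3) = 1.842274; V(4,4) = 6.152512
Backward induction: V(k, i) = exp(-r*dt) * [p * V(k+1, i) + (1-p) * V(k+1, i+1)]; then take max(V_cont, immediate exercise) for American.
  V(3,0) = exp(-r*dt) * [p*0.000000 + (1-p)*0.000000] = 0.000000; exercise = 0.000000; V(3,0) = max -> 0.000000
  V(3,1) = exp(-r*dt) * [p*0.000000 + (1-p)*0.000000] = 0.000000; exercise = 0.000000; V(3,1) = max -> 0.000000
  V(3,2) = exp(-r*dt) * [p*0.000000 + (1-p)*1.842274] = 0.816028; exercise = 0.000000; V(3,2) = max -> 0.816028
  V(3,3) = exp(-r*dt) * [p*1.842274 + (1-p)*6.152512] = 3.738739; exercise = 4.053372; V(3,3) = max -> 4.053372
  V(2,0) = exp(-r*dt) * [p*0.000000 + (1-p)*0.000000] = 0.000000; exercise = 0.000000; V(2,0) = max -> 0.000000
  V(2,1) = exp(-r*dt) * [p*0.000000 + (1-p)*0.816028] = 0.361456; exercise = 0.000000; V(2,1) = max -> 0.361456
  V(2,2) = exp(-r*dt) * [p*0.816028 + (1-p)*4.053372] = 2.244354; exercise = 1.842274; V(2,2) = max -> 2.244354
  V(1,0) = exp(-r*dt) * [p*0.000000 + (1-p)*0.361456] = 0.160105; exercise = 0.000000; V(1,0) = max -> 0.160105
  V(1,1) = exp(-r*dt) * [p*0.361456 + (1-p)*2.244354] = 1.192979; exercise = 0.000000; V(1,1) = max -> 1.192979
  V(0,0) = exp(-r*dt) * [p*0.160105 + (1-p)*1.192979] = 0.616505; exercise = 0.000000; V(0,0) = max -> 0.616505


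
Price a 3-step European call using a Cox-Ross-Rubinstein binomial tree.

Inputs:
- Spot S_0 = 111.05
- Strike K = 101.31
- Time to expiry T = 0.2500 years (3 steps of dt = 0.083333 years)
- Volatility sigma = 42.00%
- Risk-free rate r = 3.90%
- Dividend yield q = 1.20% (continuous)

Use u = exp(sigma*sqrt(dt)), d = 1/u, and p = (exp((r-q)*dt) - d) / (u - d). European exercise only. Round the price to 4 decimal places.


dt = T/N = 0.083333
u = exp(sigma*sqrt(dt)) = 1.128900; d = 1/u = 0.885818
p = (exp((r-q)*dt) - d) / (u - d) = 0.478993
Discount per step: exp(-r*dt) = 0.996755
Stock lattice S(k, i) with i counting down-moves:
  k=0: S(0,0) = 111.0500
  k=1: S(1,0) = 125.3643; S(1,1) = 98.3701
  k=2: S(2,0) = 141.5238; S(2,1) = 111.0500; S(2,2) = 87.1380
  k=3: S(3,0) = 159.7662; S(3,1) = 125.3643; S(3,2) = 98.3701; S(3,3) = 77.1885
Terminal payoffs V(N, i) = max(S_T - K, 0):
  V(3,0) = 58.456156; V(3,1) = 24.054326; V(3,2) = 0.000000; V(3,3) = 0.000000
Backward induction: V(k, i) = exp(-r*dt) * [p * V(k+1, i) + (1-p) * V(k+1, i+1)].
  V(2,0) = exp(-r*dt) * [p*58.456156 + (1-p)*24.054326] = 40.401036
  V(2,1) = exp(-r*dt) * [p*24.054326 + (1-p)*0.000000] = 11.484463
  V(2,2) = exp(-r*dt) * [p*0.000000 + (1-p)*0.000000] = 0.000000
  V(1,0) = exp(-r*dt) * [p*40.401036 + (1-p)*11.484463] = 25.253086
  V(1,1) = exp(-r*dt) * [p*11.484463 + (1-p)*0.000000] = 5.483125
  V(0,0) = exp(-r*dt) * [p*25.253086 + (1-p)*5.483125] = 14.904276

Answer: Price = V(0,0) = 14.9043


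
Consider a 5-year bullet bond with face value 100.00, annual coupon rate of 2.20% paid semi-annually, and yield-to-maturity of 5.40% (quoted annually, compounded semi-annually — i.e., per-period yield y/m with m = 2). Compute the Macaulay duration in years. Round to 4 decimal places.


Coupon per period c = face * coupon_rate / m = 1.100000
Periods per year m = 2; per-period yield y/m = 0.027000
Number of cashflows N = 10
Cashflows (t years, CF_t, discount factor 1/(1+y/m)^(m*t), PV):
  t = 0.5000: CF_t = 1.100000, DF = 0.973710, PV = 1.071081
  t = 1.0000: CF_t = 1.100000, DF = 0.948111, PV = 1.042922
  t = 1.5000: CF_t = 1.100000, DF = 0.923185, PV = 1.015503
  t = 2.0000: CF_t = 1.100000, DF = 0.898914, PV = 0.988806
  t = 2.5000: CF_t = 1.100000, DF = 0.875282, PV = 0.962810
  t = 3.0000: CF_t = 1.100000, DF = 0.852270, PV = 0.937497
  t = 3.5000: CF_t = 1.100000, DF = 0.829864, PV = 0.912850
  t = 4.0000: CF_t = 1.100000, DF = 0.808047, PV = 0.888851
  t = 4.5000: CF_t = 1.100000, DF = 0.786803, PV = 0.865483
  t = 5.0000: CF_t = 101.100000, DF = 0.766118, PV = 77.454512
Price P = sum_t PV_t = 86.140315
Macaulay numerator sum_t t * PV_t:
  t * PV_t at t = 0.5000: 0.535540
  t * PV_t at t = 1.0000: 1.042922
  t * PV_t at t = 1.5000: 1.523255
  t * PV_t at t = 2.0000: 1.977611
  t * PV_t at t = 2.5000: 2.407024
  t * PV_t at t = 3.0000: 2.812492
  t * PV_t at t = 3.5000: 3.194976
  t * PV_t at t = 4.0000: 3.555405
  t * PV_t at t = 4.5000: 3.894675
  t * PV_t at t = 5.0000: 387.272558
Macaulay duration D = (sum_t t * PV_t) / P = 408.216459 / 86.140315 = 4.738971

Answer: Macaulay duration = 4.7390 years


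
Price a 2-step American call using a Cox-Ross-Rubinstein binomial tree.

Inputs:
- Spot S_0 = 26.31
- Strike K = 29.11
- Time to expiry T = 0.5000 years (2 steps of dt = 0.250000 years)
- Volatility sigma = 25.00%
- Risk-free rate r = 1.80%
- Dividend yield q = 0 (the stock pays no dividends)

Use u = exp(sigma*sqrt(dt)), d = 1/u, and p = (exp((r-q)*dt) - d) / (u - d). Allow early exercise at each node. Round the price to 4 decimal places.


dt = T/N = 0.250000
u = exp(sigma*sqrt(dt)) = 1.133148; d = 1/u = 0.882497
p = (exp((r-q)*dt) - d) / (u - d) = 0.486784
Discount per step: exp(-r*dt) = 0.995510
Stock lattice S(k, i) with i counting down-moves:
  k=0: S(0,0) = 26.3100
  k=1: S(1,0) = 29.8131; S(1,1) = 23.2185
  k=2: S(2,0) = 33.7827; S(2,1) = 26.3100; S(2,2) = 20.4902
Terminal payoffs V(N, i) = max(S_T - K, 0):
  V(2,0) = 4.672709; V(2,1) = 0.000000; V(2,2) = 0.000000
Backward induction: V(k, i) = exp(-r*dt) * [p * V(k+1, i) + (1-p) * V(k+1, i+1)]; then take max(V_cont, immediate exercise) for American.
  V(1,0) = exp(-r*dt) * [p*4.672709 + (1-p)*0.000000] = 2.264388; exercise = 0.703136; V(1,0) = max -> 2.264388
  V(1,1) = exp(-r*dt) * [p*0.000000 + (1-p)*0.000000] = 0.000000; exercise = 0.000000; V(1,1) = max -> 0.000000
  V(0,0) = exp(-r*dt) * [p*2.264388 + (1-p)*0.000000] = 1.097320; exercise = 0.000000; V(0,0) = max -> 1.097320

Answer: Price = V(0,0) = 1.0973
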